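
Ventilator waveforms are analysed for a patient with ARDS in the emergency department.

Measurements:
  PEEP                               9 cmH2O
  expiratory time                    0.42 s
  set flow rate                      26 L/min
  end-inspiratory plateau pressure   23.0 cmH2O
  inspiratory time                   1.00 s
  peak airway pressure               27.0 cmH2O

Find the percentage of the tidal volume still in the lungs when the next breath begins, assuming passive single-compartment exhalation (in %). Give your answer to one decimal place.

23.0

Flow: 26 L/min ÷ 60 = 0.4333 L/s.
Vt = flow × Ti = 0.4333 L/s × 1.00 s × 1000 mL/L = 433.3 mL.
R = (PIP − Pplat)/V̇ = (27.0 − 23.0) / 0.4333 = 4.0/0.4333 = 9.231 cmH2O·s/L.
C = Vt/(Pplat − PEEP) = 433.3 / (23.0 − 9) = 433.3/14.0 = 30.95 mL/cmH2O.
τ = R × C = 9.231 × 0.03095 L/cmH2O = 0.2857 s.
Fraction remaining at end-expiration = e^(−Te/τ) = e^(−0.42/0.2857) = 0.2299 → 22.99%.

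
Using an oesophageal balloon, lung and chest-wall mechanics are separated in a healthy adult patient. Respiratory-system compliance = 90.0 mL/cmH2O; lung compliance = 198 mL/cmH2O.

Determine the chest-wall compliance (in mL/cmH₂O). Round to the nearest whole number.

165

1/Ccw = 1/Crs − 1/CL.
1/Ccw = 1/90.0 − 1/198 = 0.006061.
Ccw = 164.99 mL/cmH2O.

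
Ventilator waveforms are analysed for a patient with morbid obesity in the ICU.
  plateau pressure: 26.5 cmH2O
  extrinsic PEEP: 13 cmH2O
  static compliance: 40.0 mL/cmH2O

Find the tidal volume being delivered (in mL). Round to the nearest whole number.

540

Vt = Cstat × (Pplat − PEEP) = 40.0 × (26.5 − 13) = 40.0 × 13.5 = 540.0 mL.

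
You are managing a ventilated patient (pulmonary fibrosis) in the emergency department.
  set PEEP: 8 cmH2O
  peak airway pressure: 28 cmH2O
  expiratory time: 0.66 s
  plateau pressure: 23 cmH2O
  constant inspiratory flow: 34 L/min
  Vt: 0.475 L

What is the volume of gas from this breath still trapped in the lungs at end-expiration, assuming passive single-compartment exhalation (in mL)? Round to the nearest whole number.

Flow: 34 L/min ÷ 60 = 0.5667 L/s.
R = (PIP − Pplat)/V̇ = (28 − 23) / 0.5667 = 5.0/0.5667 = 8.823 cmH2O·s/L.
C = Vt/(Pplat − PEEP) = 475.0 / (23 − 8) = 475.0/15.0 = 31.667 mL/cmH2O.
τ = R × C = 8.823 × 0.03167 L/cmH2O = 0.2794 s.
Fraction remaining = e^(−Te/τ) = e^(−0.66/0.2794) = 0.09421.
Trapped volume = 475.0 × 0.09421 = 44.75 mL.

45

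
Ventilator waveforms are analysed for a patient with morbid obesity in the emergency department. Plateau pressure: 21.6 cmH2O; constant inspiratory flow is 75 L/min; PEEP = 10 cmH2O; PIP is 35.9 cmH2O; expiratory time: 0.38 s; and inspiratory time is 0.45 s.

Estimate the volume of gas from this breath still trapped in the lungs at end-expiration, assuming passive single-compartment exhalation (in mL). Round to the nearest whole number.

Flow: 75 L/min ÷ 60 = 1.25 L/s.
Vt = flow × Ti = 1.25 L/s × 0.45 s × 1000 mL/L = 562.5 mL.
R = (PIP − Pplat)/V̇ = (35.9 − 21.6) / 1.25 = 14.3/1.25 = 11.44 cmH2O·s/L.
C = Vt/(Pplat − PEEP) = 562.5 / (21.6 − 10) = 562.5/11.6 = 48.491 mL/cmH2O.
τ = R × C = 11.44 × 0.04849 L/cmH2O = 0.5547 s.
Fraction remaining = e^(−Te/τ) = e^(−0.38/0.5547) = 0.5041.
Trapped volume = 562.5 × 0.5041 = 283.56 mL.

284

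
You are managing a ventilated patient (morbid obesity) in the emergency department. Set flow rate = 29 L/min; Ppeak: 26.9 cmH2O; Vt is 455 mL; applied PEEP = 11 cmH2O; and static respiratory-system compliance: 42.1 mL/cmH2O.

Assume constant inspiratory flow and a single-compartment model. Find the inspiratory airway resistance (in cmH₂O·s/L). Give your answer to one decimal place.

10.5

Flow: 29 L/min ÷ 60 = 0.4833 L/s.
Equation of motion (constant flow): PIP = Vt/C + R·V̇ + PEEP.
R·V̇ = PIP − Vt/C − PEEP = 26.9 − 455/42.1 − 11 = 26.9 − 10.808 − 11 = 5.092 cmH2O.
R = 5.092 / 0.4833 = 10.536 cmH2O·s/L.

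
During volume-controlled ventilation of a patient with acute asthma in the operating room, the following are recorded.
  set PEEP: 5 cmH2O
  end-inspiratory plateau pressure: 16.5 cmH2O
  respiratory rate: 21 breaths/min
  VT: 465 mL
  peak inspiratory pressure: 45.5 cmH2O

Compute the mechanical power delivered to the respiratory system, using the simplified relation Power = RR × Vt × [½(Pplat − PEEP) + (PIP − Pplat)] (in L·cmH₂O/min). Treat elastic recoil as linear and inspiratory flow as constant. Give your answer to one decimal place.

Per-breath work = Vt × [½(Pplat−PEEP) + (PIP−Pplat)] = 0.465 × [0.5×11.5 + 29.0] = 0.465 × 34.75 = 16.159 L·cmH2O.
Power = 21 × 16.159 = 339.34 L·cmH2O/min.

339.3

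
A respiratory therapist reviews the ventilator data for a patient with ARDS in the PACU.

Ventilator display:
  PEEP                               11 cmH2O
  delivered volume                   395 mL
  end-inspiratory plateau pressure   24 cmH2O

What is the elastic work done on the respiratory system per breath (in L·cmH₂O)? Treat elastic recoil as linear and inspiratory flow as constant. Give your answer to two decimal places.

2.57

Elastic work ≈ ½ × (Pplat − PEEP) × Vt = 0.5 × (24 − 11) × 0.395 L = 0.5 × 13.0 × 0.395 = 2.568 L·cmH2O.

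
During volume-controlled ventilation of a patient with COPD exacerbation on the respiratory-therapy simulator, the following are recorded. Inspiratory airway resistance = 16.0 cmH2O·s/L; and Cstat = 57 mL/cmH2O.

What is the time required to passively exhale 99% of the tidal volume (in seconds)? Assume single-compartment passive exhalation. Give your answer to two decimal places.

τ = R × C = 16.0 × 57 mL/cmH2O = 16.0 × 0.057 L/cmH2O = 0.912 s.
Exhaled fraction f = 1 − e^(−t/τ) → t = −τ·ln(1 − f) = −0.912·ln(0.01) = 4.2 s.

4.20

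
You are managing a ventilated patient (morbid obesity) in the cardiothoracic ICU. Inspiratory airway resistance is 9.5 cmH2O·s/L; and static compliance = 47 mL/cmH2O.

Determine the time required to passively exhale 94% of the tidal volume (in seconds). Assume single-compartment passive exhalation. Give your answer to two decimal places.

τ = R × C = 9.5 × 47 mL/cmH2O = 9.5 × 0.047 L/cmH2O = 0.4465 s.
Exhaled fraction f = 1 − e^(−t/τ) → t = −τ·ln(1 − f) = −0.4465·ln(0.06) = 1.256 s.

1.26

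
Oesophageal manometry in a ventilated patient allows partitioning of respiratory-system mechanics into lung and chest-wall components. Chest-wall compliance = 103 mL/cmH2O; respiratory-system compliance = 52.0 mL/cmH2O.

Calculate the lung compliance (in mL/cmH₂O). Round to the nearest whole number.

105

1/CL = 1/Crs − 1/Ccw.
1/CL = 1/52.0 − 1/103 = 0.009522.
CL = 105.02 mL/cmH2O.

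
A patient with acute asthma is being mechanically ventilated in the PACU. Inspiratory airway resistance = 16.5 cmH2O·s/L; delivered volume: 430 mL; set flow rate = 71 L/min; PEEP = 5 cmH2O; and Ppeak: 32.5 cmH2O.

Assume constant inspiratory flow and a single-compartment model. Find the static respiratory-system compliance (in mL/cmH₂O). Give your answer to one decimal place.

53.9

Flow: 71 L/min ÷ 60 = 1.1833 L/s.
Equation of motion (constant flow): PIP = Vt/C + R·V̇ + PEEP.
Vt/C = PIP − R·V̇ − PEEP = 32.5 − 16.5×1.1833 − 5 = 32.5 − 19.524 − 5 = 7.976 cmH2O.
C = Vt / 7.976 = 430 / 7.976 = 53.912 mL/cmH2O.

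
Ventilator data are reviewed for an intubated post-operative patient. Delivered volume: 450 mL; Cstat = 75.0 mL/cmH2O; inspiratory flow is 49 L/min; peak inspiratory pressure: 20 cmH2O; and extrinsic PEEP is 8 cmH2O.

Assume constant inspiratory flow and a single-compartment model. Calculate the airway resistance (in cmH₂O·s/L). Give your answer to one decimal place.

Flow: 49 L/min ÷ 60 = 0.8167 L/s.
Equation of motion (constant flow): PIP = Vt/C + R·V̇ + PEEP.
R·V̇ = PIP − Vt/C − PEEP = 20 − 450/75.0 − 8 = 20 − 6.0 − 8 = 6.0 cmH2O.
R = 6.0 / 0.8167 = 7.347 cmH2O·s/L.

7.3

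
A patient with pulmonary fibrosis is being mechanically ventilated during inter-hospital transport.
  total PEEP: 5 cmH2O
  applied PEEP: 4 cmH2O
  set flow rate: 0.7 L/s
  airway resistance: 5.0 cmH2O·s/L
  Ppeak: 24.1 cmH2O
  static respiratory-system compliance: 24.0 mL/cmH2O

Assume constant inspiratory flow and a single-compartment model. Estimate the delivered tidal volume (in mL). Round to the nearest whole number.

Total PEEP = 5 cmH2O (set 4 + intrinsic 1); this is the baseline alveolar pressure.
Equation of motion (constant flow): PIP = Vt/C + R·V̇ + PEEP.
Vt/C = PIP − R·V̇ − PEEP = 24.1 − 3.5 − 5 = 15.6 cmH2O.
Vt = C × 15.6 = 24.0 × 15.6 = 374.4 mL.

374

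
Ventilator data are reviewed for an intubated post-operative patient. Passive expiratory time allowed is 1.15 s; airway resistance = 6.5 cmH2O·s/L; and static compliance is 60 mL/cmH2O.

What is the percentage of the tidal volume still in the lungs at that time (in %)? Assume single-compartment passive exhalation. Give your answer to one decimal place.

τ = R × C = 6.5 × 60 mL/cmH2O = 6.5 × 0.060 L/cmH2O = 0.39 s.
Passive exhalation: V(t)/V₀ = e^(−t/τ) = e^(−1.15/0.39) = 0.05241.
Fraction remaining = 0.05241 → 5.241%.

5.2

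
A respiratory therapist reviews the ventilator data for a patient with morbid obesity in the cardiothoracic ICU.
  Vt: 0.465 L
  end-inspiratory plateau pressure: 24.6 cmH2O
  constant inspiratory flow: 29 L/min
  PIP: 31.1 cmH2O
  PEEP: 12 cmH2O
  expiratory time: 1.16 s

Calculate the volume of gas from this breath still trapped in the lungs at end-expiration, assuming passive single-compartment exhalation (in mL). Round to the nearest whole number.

45

Flow: 29 L/min ÷ 60 = 0.4833 L/s.
R = (PIP − Pplat)/V̇ = (31.1 − 24.6) / 0.4833 = 6.5/0.4833 = 13.449 cmH2O·s/L.
C = Vt/(Pplat − PEEP) = 465.0 / (24.6 − 12) = 465.0/12.6 = 36.905 mL/cmH2O.
τ = R × C = 13.449 × 0.03691 L/cmH2O = 0.4964 s.
Fraction remaining = e^(−Te/τ) = e^(−1.16/0.4964) = 0.09663.
Trapped volume = 465.0 × 0.09663 = 44.933 mL.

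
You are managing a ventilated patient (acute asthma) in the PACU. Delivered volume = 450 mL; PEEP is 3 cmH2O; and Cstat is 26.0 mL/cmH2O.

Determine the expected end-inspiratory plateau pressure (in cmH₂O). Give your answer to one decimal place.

Pplat = PEEP + Vt / Cstat = 3 + 450 / 26.0 = 3 + 17.308 = 20.308 cmH2O.

20.3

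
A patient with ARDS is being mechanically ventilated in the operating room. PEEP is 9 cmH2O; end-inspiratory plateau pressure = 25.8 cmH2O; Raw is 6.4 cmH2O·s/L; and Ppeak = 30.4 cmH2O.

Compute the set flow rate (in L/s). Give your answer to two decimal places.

flow = (PIP − Pplat) / Raw = 4.6 / 6.4 = 0.7188 L/s.

0.72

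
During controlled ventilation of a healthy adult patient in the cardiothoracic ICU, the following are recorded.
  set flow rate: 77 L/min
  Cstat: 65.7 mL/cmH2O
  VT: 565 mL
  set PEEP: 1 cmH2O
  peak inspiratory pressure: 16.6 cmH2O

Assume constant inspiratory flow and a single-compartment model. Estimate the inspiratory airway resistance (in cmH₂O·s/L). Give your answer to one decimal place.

5.5

Flow: 77 L/min ÷ 60 = 1.2833 L/s.
Equation of motion (constant flow): PIP = Vt/C + R·V̇ + PEEP.
R·V̇ = PIP − Vt/C − PEEP = 16.6 − 565/65.7 − 1 = 16.6 − 8.6 − 1 = 7.0 cmH2O.
R = 7.0 / 1.2833 = 5.455 cmH2O·s/L.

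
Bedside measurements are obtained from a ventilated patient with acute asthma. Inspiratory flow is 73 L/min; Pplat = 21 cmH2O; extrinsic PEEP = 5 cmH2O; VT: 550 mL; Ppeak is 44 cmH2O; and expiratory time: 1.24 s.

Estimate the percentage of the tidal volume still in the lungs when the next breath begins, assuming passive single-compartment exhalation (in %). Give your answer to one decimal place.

Flow: 73 L/min ÷ 60 = 1.2167 L/s.
R = (PIP − Pplat)/V̇ = (44 − 21) / 1.2167 = 23.0/1.2167 = 18.904 cmH2O·s/L.
C = Vt/(Pplat − PEEP) = 550.0 / (21 − 5) = 550.0/16.0 = 34.375 mL/cmH2O.
τ = R × C = 18.904 × 0.03438 L/cmH2O = 0.6499 s.
Fraction remaining at end-expiration = e^(−Te/τ) = e^(−1.24/0.6499) = 0.1484 → 14.84%.

14.8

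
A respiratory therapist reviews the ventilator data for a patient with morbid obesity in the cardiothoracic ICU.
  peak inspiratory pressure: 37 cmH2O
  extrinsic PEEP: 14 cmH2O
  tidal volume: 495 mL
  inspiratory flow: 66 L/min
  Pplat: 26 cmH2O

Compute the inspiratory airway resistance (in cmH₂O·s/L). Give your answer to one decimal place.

Flow: 66 L/min ÷ 60 = 1.1 L/s.
Raw = (PIP − Pplat) / flow = (37 − 26) / 1.1 = 11.0 / 1.1 = 10.0 cmH2O·s/L.

10.0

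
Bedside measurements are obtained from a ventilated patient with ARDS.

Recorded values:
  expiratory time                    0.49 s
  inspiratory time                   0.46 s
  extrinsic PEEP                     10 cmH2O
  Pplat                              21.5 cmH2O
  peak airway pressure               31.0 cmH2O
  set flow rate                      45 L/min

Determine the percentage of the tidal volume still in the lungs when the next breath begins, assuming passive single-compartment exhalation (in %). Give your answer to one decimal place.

Flow: 45 L/min ÷ 60 = 0.75 L/s.
Vt = flow × Ti = 0.75 L/s × 0.46 s × 1000 mL/L = 345.0 mL.
R = (PIP − Pplat)/V̇ = (31.0 − 21.5) / 0.75 = 9.5/0.75 = 12.667 cmH2O·s/L.
C = Vt/(Pplat − PEEP) = 345.0 / (21.5 − 10) = 345.0/11.5 = 30.0 mL/cmH2O.
τ = R × C = 12.667 × 0.03 L/cmH2O = 0.38 s.
Fraction remaining at end-expiration = e^(−Te/τ) = e^(−0.49/0.38) = 0.2754 → 27.54%.

27.5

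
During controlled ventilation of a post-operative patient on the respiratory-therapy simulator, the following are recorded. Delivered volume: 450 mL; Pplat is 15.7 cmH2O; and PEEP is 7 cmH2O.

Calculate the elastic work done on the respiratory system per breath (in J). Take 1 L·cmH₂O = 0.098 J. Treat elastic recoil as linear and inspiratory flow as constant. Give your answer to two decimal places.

Elastic work ≈ ½ × (Pplat − PEEP) × Vt = 0.5 × (15.7 − 7) × 0.450 L = 0.5 × 8.7 × 0.450 = 1.958 L·cmH2O.
× 0.098 J/(L·cmH2O) → 0.1919 J.

0.19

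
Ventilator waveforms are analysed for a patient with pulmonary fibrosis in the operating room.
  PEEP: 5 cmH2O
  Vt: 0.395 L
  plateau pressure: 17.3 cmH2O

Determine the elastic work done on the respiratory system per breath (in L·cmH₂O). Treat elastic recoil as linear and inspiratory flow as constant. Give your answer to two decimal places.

2.43

Elastic work ≈ ½ × (Pplat − PEEP) × Vt = 0.5 × (17.3 − 5) × 0.395 L = 0.5 × 12.3 × 0.395 = 2.429 L·cmH2O.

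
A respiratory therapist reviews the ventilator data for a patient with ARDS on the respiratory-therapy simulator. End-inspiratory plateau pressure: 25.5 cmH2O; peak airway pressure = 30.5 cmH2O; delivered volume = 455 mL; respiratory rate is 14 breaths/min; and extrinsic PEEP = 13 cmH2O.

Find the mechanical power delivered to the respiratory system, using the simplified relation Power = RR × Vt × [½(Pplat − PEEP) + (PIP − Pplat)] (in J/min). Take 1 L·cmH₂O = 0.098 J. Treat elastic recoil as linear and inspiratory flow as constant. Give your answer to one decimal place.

Per-breath work = Vt × [½(Pplat−PEEP) + (PIP−Pplat)] = 0.455 × [0.5×12.5 + 5.0] = 0.455 × 11.25 = 5.119 L·cmH2O.
Power = 14 × 5.119 = 71.666 L·cmH2O/min.
× 0.098 J/(L·cmH2O) → 7.023 J/min.

7.0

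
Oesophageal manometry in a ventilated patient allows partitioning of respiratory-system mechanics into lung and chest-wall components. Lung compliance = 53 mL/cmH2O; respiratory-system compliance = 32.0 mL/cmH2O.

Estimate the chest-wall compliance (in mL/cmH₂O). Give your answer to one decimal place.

1/Ccw = 1/Crs − 1/CL.
1/Ccw = 1/32.0 − 1/53 = 0.01238.
Ccw = 80.775 mL/cmH2O.

80.8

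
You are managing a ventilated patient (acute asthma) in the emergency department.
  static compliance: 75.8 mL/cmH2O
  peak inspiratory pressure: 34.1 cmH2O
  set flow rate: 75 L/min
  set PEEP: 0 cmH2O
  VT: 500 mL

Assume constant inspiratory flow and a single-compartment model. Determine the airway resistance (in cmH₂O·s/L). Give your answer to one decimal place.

22.0

Flow: 75 L/min ÷ 60 = 1.25 L/s.
Equation of motion (constant flow): PIP = Vt/C + R·V̇ + PEEP.
R·V̇ = PIP − Vt/C − PEEP = 34.1 − 500/75.8 − 0 = 34.1 − 6.596 − 0 = 27.504 cmH2O.
R = 27.504 / 1.25 = 22.003 cmH2O·s/L.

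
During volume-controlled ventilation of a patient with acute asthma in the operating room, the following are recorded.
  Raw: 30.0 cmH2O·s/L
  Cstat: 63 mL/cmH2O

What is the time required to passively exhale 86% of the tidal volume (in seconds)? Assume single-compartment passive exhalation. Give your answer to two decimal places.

3.72

τ = R × C = 30.0 × 63 mL/cmH2O = 30.0 × 0.063 L/cmH2O = 1.89 s.
Exhaled fraction f = 1 − e^(−t/τ) → t = −τ·ln(1 − f) = −1.89·ln(0.14) = 3.716 s.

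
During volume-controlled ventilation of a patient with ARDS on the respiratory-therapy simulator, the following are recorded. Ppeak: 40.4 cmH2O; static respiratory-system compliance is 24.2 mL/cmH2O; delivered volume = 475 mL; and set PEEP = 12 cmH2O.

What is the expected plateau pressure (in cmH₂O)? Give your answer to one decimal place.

Pplat = PEEP + Vt / Cstat = 12 + 475 / 24.2 = 12 + 19.628 = 31.628 cmH2O.

31.6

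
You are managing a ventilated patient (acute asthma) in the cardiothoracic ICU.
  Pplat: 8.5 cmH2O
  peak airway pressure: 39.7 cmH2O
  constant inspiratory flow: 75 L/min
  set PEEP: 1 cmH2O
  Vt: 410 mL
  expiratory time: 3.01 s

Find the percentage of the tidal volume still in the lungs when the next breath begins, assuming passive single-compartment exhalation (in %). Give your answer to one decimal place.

Flow: 75 L/min ÷ 60 = 1.25 L/s.
R = (PIP − Pplat)/V̇ = (39.7 − 8.5) / 1.25 = 31.2/1.25 = 24.96 cmH2O·s/L.
C = Vt/(Pplat − PEEP) = 410.0 / (8.5 − 1) = 410.0/7.5 = 54.667 mL/cmH2O.
τ = R × C = 24.96 × 0.05467 L/cmH2O = 1.365 s.
Fraction remaining at end-expiration = e^(−Te/τ) = e^(−3.01/1.365) = 0.1102 → 11.02%.

11.0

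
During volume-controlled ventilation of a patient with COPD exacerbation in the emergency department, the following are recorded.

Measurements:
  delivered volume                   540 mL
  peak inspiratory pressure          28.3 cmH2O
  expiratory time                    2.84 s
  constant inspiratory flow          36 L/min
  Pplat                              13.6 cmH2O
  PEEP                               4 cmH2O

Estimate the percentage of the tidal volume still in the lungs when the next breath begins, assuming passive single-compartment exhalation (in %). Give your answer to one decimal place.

12.7

Flow: 36 L/min ÷ 60 = 0.6 L/s.
R = (PIP − Pplat)/V̇ = (28.3 − 13.6) / 0.6 = 14.7/0.6 = 24.5 cmH2O·s/L.
C = Vt/(Pplat − PEEP) = 540.0 / (13.6 − 4) = 540.0/9.6 = 56.25 mL/cmH2O.
τ = R × C = 24.5 × 0.05625 L/cmH2O = 1.378 s.
Fraction remaining at end-expiration = e^(−Te/τ) = e^(−2.84/1.378) = 0.1273 → 12.73%.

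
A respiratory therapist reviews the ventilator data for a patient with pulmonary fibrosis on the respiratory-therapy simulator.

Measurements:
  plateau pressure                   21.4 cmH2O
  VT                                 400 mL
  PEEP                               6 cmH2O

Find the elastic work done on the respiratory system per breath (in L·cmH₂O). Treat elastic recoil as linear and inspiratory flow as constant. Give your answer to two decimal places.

Elastic work ≈ ½ × (Pplat − PEEP) × Vt = 0.5 × (21.4 − 6) × 0.400 L = 0.5 × 15.4 × 0.400 = 3.08 L·cmH2O.

3.08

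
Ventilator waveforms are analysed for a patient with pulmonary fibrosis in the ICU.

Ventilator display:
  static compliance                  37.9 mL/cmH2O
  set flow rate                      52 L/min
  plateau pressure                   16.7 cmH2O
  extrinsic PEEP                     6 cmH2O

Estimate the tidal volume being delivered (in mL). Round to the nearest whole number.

Vt = Cstat × (Pplat − PEEP) = 37.9 × (16.7 − 6) = 37.9 × 10.7 = 405.53 mL.

406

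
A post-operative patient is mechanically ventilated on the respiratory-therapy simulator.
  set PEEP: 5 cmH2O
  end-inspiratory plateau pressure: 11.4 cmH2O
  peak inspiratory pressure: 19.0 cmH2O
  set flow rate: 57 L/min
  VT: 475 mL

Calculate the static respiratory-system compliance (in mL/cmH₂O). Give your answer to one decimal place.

74.2

Cstat = Vt / (Pplat − PEEP) = 475 / (11.4 − 5) = 475 / 6.4 = 74.219 mL/cmH2O.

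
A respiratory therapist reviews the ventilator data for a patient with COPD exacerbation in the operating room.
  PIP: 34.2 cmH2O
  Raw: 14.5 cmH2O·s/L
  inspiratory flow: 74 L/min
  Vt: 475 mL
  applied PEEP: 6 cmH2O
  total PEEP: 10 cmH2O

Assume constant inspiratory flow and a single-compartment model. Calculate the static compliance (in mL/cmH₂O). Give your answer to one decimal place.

75.2

Flow: 74 L/min ÷ 60 = 1.2333 L/s.
Total PEEP = 10 cmH2O (set 6 + intrinsic 4); this is the baseline alveolar pressure.
Equation of motion (constant flow): PIP = Vt/C + R·V̇ + PEEP.
Vt/C = PIP − R·V̇ − PEEP = 34.2 − 14.5×1.2333 − 10 = 34.2 − 17.883 − 10 = 6.317 cmH2O.
C = Vt / 6.317 = 475 / 6.317 = 75.194 mL/cmH2O.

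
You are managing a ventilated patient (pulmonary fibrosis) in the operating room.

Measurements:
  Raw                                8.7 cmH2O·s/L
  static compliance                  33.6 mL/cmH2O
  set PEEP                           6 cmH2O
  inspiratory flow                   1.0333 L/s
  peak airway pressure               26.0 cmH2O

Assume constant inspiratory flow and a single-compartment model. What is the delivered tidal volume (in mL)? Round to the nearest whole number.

Equation of motion (constant flow): PIP = Vt/C + R·V̇ + PEEP.
Vt/C = PIP − R·V̇ − PEEP = 26.0 − 8.99 − 6 = 11.01 cmH2O.
Vt = C × 11.01 = 33.6 × 11.01 = 369.94 mL.

370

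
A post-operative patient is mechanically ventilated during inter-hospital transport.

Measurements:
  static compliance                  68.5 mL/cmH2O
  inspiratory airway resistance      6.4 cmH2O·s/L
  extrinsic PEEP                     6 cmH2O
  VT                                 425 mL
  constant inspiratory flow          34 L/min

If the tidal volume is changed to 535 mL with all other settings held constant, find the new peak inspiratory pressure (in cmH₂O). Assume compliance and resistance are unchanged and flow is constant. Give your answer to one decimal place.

17.4

Flow: 34 L/min ÷ 60 = 0.5667 L/s.
PIP = Vt/C + R·V̇ + PEEP (constant-flow equation of motion).
Only the elastic term changes: ΔPIP = ΔVt / C = (535 − 425) / 68.5 = 1.606 cmH2O.
Original PIP = 425/68.5 + 6.4×0.5667 + 6 = 15.831 cmH2O; new PIP = 15.831 + (1.606) = 17.437 cmH2O.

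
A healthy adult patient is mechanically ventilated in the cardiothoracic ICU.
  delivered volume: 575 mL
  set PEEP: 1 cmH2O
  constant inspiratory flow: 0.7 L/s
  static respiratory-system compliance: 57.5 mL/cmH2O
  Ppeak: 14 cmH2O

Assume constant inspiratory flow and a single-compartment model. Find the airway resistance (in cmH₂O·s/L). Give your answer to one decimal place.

Equation of motion (constant flow): PIP = Vt/C + R·V̇ + PEEP.
R·V̇ = PIP − Vt/C − PEEP = 14 − 575/57.5 − 1 = 14 − 10.0 − 1 = 3.0 cmH2O.
R = 3.0 / 0.7 = 4.286 cmH2O·s/L.

4.3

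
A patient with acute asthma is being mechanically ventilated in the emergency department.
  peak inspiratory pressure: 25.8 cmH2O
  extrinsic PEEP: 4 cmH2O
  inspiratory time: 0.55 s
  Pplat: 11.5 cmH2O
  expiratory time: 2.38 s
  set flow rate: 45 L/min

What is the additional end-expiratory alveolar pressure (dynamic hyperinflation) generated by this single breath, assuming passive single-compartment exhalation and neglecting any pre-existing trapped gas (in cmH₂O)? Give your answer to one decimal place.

0.8

Flow: 45 L/min ÷ 60 = 0.75 L/s.
Vt = flow × Ti = 0.75 L/s × 0.55 s × 1000 mL/L = 412.5 mL.
R = (PIP − Pplat)/V̇ = (25.8 − 11.5) / 0.75 = 14.3/0.75 = 19.067 cmH2O·s/L.
C = Vt/(Pplat − PEEP) = 412.5 / (11.5 − 4) = 412.5/7.5 = 55.0 mL/cmH2O.
τ = R × C = 19.067 × 0.055 L/cmH2O = 1.049 s.
Fraction remaining = e^(−Te/τ) = e^(−2.38/1.049) = 0.1034; trapped volume = 412.5 × 0.1034 = 42.653 mL.
Additional alveolar pressure from trapping ≈ V_trapped / C = 42.653 / 55.0 = 0.7755 cmH2O.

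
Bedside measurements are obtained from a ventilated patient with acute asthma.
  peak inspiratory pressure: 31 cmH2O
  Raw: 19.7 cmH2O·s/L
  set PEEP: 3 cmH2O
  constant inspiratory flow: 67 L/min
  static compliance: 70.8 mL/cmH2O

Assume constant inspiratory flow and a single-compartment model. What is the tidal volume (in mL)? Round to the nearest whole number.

425

Flow: 67 L/min ÷ 60 = 1.1167 L/s.
Equation of motion (constant flow): PIP = Vt/C + R·V̇ + PEEP.
Vt/C = PIP − R·V̇ − PEEP = 31 − 21.999 − 3 = 6.001 cmH2O.
Vt = C × 6.001 = 70.8 × 6.001 = 424.87 mL.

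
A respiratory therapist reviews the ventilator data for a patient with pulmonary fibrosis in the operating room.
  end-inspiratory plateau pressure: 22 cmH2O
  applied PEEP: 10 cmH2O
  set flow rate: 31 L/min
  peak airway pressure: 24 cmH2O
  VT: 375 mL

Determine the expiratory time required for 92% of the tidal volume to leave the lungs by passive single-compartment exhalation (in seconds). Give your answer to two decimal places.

Flow: 31 L/min ÷ 60 = 0.5167 L/s.
R = (PIP − Pplat)/V̇ = (24 − 22) / 0.5167 = 2.0/0.5167 = 3.871 cmH2O·s/L.
C = Vt/(Pplat − PEEP) = 375.0 / (22 − 10) = 375.0/12.0 = 31.25 mL/cmH2O.
τ = R × C = 3.871 × 0.03125 L/cmH2O = 0.121 s.
t = −τ·ln(1 − 0.92) = −0.121·ln(0.08) = 0.3056 s.

0.31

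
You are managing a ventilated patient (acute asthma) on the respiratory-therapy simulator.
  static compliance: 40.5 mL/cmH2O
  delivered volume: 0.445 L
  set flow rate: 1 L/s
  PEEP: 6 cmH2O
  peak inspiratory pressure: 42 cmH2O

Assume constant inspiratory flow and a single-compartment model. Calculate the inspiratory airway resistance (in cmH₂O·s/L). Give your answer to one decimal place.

25.0

Equation of motion (constant flow): PIP = Vt/C + R·V̇ + PEEP.
R·V̇ = PIP − Vt/C − PEEP = 42 − 445/40.5 − 6 = 42 − 10.988 − 6 = 25.012 cmH2O.
R = 25.012 / 1 = 25.012 cmH2O·s/L.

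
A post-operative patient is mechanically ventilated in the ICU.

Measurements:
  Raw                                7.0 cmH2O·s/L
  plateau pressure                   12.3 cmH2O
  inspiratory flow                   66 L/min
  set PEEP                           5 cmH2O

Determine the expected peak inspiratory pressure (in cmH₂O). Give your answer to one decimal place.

20.0

Flow: 66 L/min ÷ 60 = 1.1 L/s.
PIP = Pplat + Raw × flow = 12.3 + 7.0 × 1.1 = 12.3 + 7.7 = 20.0 cmH2O.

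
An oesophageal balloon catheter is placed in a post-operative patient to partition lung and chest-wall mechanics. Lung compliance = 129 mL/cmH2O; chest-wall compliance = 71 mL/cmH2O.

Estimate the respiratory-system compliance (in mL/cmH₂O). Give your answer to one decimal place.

Lung and chest wall are elastances in series: 1/Crs = 1/CL + 1/Ccw.
1/Crs = 1/129 + 1/71 = 0.02184.
Crs = 45.788 mL/cmH2O.

45.8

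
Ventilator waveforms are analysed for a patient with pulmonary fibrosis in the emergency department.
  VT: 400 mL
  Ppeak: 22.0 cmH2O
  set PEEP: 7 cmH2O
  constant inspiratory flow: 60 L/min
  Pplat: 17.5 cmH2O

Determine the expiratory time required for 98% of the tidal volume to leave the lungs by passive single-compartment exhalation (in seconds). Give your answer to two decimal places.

0.67

Flow: 60 L/min ÷ 60 = 1 L/s.
R = (PIP − Pplat)/V̇ = (22.0 − 17.5) / 1 = 4.5/1 = 4.5 cmH2O·s/L.
C = Vt/(Pplat − PEEP) = 400.0 / (17.5 − 7) = 400.0/10.5 = 38.095 mL/cmH2O.
τ = R × C = 4.5 × 0.0381 L/cmH2O = 0.1715 s.
t = −τ·ln(1 − 0.98) = −0.1715·ln(0.02) = 0.6709 s.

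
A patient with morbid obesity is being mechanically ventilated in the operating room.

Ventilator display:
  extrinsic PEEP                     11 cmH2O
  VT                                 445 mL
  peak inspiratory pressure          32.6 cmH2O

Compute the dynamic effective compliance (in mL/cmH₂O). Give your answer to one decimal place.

20.6

Dynamic compliance = Vt / (PIP − PEEP) = 445 / (32.6 − 11) = 445 / 21.6 = 20.602 mL/cmH2O.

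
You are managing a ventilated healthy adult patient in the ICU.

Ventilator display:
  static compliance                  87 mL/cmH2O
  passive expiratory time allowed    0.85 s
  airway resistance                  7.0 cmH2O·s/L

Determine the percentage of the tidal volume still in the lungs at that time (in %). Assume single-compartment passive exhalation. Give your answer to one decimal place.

24.8

τ = R × C = 7.0 × 87 mL/cmH2O = 7.0 × 0.087 L/cmH2O = 0.609 s.
Passive exhalation: V(t)/V₀ = e^(−t/τ) = e^(−0.85/0.609) = 0.2477.
Fraction remaining = 0.2477 → 24.77%.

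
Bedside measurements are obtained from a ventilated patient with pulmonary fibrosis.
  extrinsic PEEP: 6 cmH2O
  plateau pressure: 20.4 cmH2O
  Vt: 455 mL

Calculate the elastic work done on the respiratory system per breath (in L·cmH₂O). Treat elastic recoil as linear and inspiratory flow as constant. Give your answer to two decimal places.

Elastic work ≈ ½ × (Pplat − PEEP) × Vt = 0.5 × (20.4 − 6) × 0.455 L = 0.5 × 14.4 × 0.455 = 3.276 L·cmH2O.

3.28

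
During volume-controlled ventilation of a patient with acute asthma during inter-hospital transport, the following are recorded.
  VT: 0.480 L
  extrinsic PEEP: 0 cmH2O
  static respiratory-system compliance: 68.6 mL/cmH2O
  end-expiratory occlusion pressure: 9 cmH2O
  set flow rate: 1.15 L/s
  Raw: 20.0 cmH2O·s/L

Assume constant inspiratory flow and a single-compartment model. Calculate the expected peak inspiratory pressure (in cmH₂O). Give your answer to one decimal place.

39.0

Total PEEP = 9 cmH2O (set 0 + intrinsic 9); this is the baseline alveolar pressure.
Equation of motion (constant flow): PIP = Vt/C + R·V̇ + PEEP.
PIP = 480/68.6 + 20.0×1.15 + 9 = 6.997 + 23.0 + 9 = 38.997 cmH2O.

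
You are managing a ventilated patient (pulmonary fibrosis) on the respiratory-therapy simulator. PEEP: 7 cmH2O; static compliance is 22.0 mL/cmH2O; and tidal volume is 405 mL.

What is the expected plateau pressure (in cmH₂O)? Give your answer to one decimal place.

25.4

Pplat = PEEP + Vt / Cstat = 7 + 405 / 22.0 = 7 + 18.409 = 25.409 cmH2O.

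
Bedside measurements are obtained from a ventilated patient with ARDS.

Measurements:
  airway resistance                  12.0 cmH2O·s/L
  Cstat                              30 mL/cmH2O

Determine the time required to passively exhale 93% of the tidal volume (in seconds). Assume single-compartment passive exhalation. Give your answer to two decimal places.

0.96

τ = R × C = 12.0 × 30 mL/cmH2O = 12.0 × 0.030 L/cmH2O = 0.36 s.
Exhaled fraction f = 1 − e^(−t/τ) → t = −τ·ln(1 − f) = −0.36·ln(0.07) = 0.9573 s.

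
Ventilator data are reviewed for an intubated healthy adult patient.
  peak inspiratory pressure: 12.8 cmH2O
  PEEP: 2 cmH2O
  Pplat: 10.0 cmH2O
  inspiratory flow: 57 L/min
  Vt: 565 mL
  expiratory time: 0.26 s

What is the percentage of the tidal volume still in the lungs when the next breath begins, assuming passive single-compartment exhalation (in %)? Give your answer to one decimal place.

Flow: 57 L/min ÷ 60 = 0.95 L/s.
R = (PIP − Pplat)/V̇ = (12.8 − 10.0) / 0.95 = 2.8/0.95 = 2.947 cmH2O·s/L.
C = Vt/(Pplat − PEEP) = 565.0 / (10.0 − 2) = 565.0/8.0 = 70.625 mL/cmH2O.
τ = R × C = 2.947 × 0.07063 L/cmH2O = 0.2081 s.
Fraction remaining at end-expiration = e^(−Te/τ) = e^(−0.26/0.2081) = 0.2867 → 28.67%.

28.7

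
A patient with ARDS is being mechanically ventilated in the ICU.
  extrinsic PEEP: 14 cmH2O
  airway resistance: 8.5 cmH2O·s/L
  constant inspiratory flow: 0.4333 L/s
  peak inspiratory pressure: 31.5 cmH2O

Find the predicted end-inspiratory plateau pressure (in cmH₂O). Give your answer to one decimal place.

Pplat = PIP − Raw × flow = 31.5 − 8.5 × 0.4333 = 31.5 − 3.683 = 27.817 cmH2O.

27.8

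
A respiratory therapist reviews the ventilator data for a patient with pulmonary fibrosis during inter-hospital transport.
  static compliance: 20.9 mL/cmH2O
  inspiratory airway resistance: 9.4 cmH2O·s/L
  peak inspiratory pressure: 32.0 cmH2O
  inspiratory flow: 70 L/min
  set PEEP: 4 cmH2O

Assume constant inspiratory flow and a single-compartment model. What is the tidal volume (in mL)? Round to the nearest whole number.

356

Flow: 70 L/min ÷ 60 = 1.1667 L/s.
Equation of motion (constant flow): PIP = Vt/C + R·V̇ + PEEP.
Vt/C = PIP − R·V̇ − PEEP = 32.0 − 10.967 − 4 = 17.033 cmH2O.
Vt = C × 17.033 = 20.9 × 17.033 = 355.99 mL.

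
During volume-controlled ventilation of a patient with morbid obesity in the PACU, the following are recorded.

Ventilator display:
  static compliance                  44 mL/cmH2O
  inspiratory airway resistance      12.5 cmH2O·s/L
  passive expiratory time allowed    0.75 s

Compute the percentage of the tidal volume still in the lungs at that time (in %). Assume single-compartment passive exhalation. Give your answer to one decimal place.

25.6

τ = R × C = 12.5 × 44 mL/cmH2O = 12.5 × 0.044 L/cmH2O = 0.55 s.
Passive exhalation: V(t)/V₀ = e^(−t/τ) = e^(−0.75/0.55) = 0.2557.
Fraction remaining = 0.2557 → 25.57%.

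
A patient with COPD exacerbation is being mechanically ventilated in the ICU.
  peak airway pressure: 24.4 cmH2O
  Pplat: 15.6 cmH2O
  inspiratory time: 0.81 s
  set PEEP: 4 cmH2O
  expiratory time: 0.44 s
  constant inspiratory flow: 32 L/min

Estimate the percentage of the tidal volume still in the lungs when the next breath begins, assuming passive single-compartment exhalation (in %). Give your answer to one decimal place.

48.9

Flow: 32 L/min ÷ 60 = 0.5333 L/s.
Vt = flow × Ti = 0.5333 L/s × 0.81 s × 1000 mL/L = 431.97 mL.
R = (PIP − Pplat)/V̇ = (24.4 − 15.6) / 0.5333 = 8.8/0.5333 = 16.501 cmH2O·s/L.
C = Vt/(Pplat − PEEP) = 431.97 / (15.6 − 4) = 431.97/11.6 = 37.239 mL/cmH2O.
τ = R × C = 16.501 × 0.03724 L/cmH2O = 0.6145 s.
Fraction remaining at end-expiration = e^(−Te/τ) = e^(−0.44/0.6145) = 0.4887 → 48.87%.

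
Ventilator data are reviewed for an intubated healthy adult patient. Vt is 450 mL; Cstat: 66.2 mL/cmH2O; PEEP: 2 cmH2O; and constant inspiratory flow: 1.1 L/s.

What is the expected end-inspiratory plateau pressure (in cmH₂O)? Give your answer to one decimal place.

Pplat = PEEP + Vt / Cstat = 2 + 450 / 66.2 = 2 + 6.798 = 8.798 cmH2O.

8.8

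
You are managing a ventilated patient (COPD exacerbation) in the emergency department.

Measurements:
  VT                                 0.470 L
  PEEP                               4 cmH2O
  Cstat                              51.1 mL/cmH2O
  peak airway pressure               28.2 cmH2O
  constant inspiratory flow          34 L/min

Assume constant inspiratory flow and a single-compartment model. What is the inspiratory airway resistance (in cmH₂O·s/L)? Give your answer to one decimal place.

26.5

Flow: 34 L/min ÷ 60 = 0.5667 L/s.
Equation of motion (constant flow): PIP = Vt/C + R·V̇ + PEEP.
R·V̇ = PIP − Vt/C − PEEP = 28.2 − 470/51.1 − 4 = 28.2 − 9.198 − 4 = 15.002 cmH2O.
R = 15.002 / 0.5667 = 26.473 cmH2O·s/L.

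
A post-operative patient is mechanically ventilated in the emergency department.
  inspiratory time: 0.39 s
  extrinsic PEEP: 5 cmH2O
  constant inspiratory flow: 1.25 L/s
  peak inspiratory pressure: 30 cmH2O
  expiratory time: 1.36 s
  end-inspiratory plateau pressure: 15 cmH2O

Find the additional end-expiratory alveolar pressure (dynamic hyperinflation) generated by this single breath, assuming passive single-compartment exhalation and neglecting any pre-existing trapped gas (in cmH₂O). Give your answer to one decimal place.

Vt = flow × Ti = 1.25 L/s × 0.39 s × 1000 mL/L = 487.5 mL.
R = (PIP − Pplat)/V̇ = (30 − 15) / 1.25 = 15.0/1.25 = 12.0 cmH2O·s/L.
C = Vt/(Pplat − PEEP) = 487.5 / (15 − 5) = 487.5/10.0 = 48.75 mL/cmH2O.
τ = R × C = 12.0 × 0.04875 L/cmH2O = 0.585 s.
Fraction remaining = e^(−Te/τ) = e^(−1.36/0.585) = 0.0978; trapped volume = 487.5 × 0.0978 = 47.678 mL.
Additional alveolar pressure from trapping ≈ V_trapped / C = 47.678 / 48.75 = 0.978 cmH2O.

1.0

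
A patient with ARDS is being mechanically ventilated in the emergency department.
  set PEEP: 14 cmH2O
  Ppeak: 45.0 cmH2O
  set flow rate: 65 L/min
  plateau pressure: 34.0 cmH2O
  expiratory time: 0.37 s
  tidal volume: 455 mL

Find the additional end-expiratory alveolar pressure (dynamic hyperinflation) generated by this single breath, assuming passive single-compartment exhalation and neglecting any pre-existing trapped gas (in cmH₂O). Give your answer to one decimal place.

4.0

Flow: 65 L/min ÷ 60 = 1.0833 L/s.
R = (PIP − Pplat)/V̇ = (45.0 − 34.0) / 1.0833 = 11.0/1.0833 = 10.154 cmH2O·s/L.
C = Vt/(Pplat − PEEP) = 455.0 / (34.0 − 14) = 455.0/20.0 = 22.75 mL/cmH2O.
τ = R × C = 10.154 × 0.02275 L/cmH2O = 0.231 s.
Fraction remaining = e^(−Te/τ) = e^(−0.37/0.231) = 0.2015; trapped volume = 455.0 × 0.2015 = 91.683 mL.
Additional alveolar pressure from trapping ≈ V_trapped / C = 91.683 / 22.75 = 4.03 cmH2O.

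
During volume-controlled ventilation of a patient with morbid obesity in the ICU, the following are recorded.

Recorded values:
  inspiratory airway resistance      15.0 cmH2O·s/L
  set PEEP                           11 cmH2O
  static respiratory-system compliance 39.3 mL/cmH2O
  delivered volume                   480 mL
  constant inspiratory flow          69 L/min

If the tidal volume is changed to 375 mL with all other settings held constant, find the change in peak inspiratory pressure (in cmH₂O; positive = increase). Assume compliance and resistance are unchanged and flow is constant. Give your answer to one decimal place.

-2.7

PIP = Vt/C + R·V̇ + PEEP (constant-flow equation of motion).
Only the elastic term changes: ΔPIP = ΔVt / C = (375 − 480) / 39.3 = -2.672 cmH2O.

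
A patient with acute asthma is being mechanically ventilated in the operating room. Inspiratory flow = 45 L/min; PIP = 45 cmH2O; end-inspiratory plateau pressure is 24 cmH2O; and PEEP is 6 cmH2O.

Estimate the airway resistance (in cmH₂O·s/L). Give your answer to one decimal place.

28.0

Flow: 45 L/min ÷ 60 = 0.75 L/s.
Raw = (PIP − Pplat) / flow = (45 − 24) / 0.75 = 21.0 / 0.75 = 28.0 cmH2O·s/L.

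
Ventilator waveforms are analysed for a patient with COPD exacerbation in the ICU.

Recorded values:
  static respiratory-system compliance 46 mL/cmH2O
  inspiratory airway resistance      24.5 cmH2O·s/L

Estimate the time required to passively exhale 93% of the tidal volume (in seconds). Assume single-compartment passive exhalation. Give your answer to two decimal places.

τ = R × C = 24.5 × 46 mL/cmH2O = 24.5 × 0.046 L/cmH2O = 1.127 s.
Exhaled fraction f = 1 − e^(−t/τ) → t = −τ·ln(1 − f) = −1.127·ln(0.07) = 2.997 s.

3.00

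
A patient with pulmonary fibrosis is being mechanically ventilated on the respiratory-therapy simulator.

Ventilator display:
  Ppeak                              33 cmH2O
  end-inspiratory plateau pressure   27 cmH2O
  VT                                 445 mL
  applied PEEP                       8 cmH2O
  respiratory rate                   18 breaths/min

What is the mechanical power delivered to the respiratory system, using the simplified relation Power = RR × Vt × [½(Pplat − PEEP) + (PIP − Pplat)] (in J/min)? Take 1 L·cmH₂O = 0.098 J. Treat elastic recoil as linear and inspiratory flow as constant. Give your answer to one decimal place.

Per-breath work = Vt × [½(Pplat−PEEP) + (PIP−Pplat)] = 0.445 × [0.5×19.0 + 6.0] = 0.445 × 15.5 = 6.898 L·cmH2O.
Power = 18 × 6.898 = 124.16 L·cmH2O/min.
× 0.098 J/(L·cmH2O) → 12.168 J/min.

12.2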